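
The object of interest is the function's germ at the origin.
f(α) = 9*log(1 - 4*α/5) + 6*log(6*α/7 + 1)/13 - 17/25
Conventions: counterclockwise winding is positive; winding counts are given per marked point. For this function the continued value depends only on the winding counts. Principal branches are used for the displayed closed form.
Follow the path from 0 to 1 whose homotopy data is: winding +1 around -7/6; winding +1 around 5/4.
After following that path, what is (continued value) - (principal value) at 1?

Continued minus principal equals (246/13)*pi*i.

The rational part is single-valued and drops out of the difference; each branch term changes only by its own monodromy.
(9)*log(1 - α/(5/4)): each positive loop around 5/4 adds 2*pi*i to the log, so winding +1 contributes (9)*(1)*2*pi*i = (18)*pi*i.
(6/13)*log(1 - α/(-7/6)): each positive loop around -7/6 adds 2*pi*i to the log, so winding +1 contributes (6/13)*(1)*2*pi*i = (12/13)*pi*i.
Summing the contributions at α = 1 gives (246/13)*pi*i.


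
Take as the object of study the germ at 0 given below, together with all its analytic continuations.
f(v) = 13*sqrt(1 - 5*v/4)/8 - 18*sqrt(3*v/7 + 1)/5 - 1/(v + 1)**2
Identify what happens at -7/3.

The term (-18/5)*sqrt(1 - v/(-7/3)) has argument 1 - -7/3/(-7/3) = 0 at -7/3: a square-root (algebraic, two-sheeted) branch point; the remaining terms are analytic or single-valued there.

The point is an algebraic (square-root) branch point.


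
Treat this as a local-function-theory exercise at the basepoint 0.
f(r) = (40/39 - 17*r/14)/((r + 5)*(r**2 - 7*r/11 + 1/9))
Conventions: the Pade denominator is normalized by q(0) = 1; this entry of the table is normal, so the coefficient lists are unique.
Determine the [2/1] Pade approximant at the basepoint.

The Pade approximant has numerator coefficients [24/13, 1838007/957670, 20719854/6224855]; denominator coefficients [1, -2485924/752455].

Taylor coefficients needed (expand at 0): a_0 = 24/13, a_1 = 16053/2002, a_2 = 328344/11011, a_3 = 8523168/86515.
Write the denominator as Q(r) = 1 + q1*r. Requiring Q*f - P = O(r^4) with deg P <= 2 kills the coefficients of r^3..r^3 in Q*f:
  r^3: a_3 + q1*a_2 = 0, i.e. 8523168/86515 + (328344/11011)*q1 = 0.
Solving this linear system: q1 = -2485924/752455.
The numerator is Q*f truncated at degree 2: P0 = a_0 = 24/13; P1 = a_1 + q1*a_0 = 1838007/957670; P2 = a_2 + q1*a_1 = 20719854/6224855.


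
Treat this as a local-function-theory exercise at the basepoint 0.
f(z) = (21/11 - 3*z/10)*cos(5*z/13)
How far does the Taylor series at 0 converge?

The radius of convergence is infinite.

The factor cos(5*z/13) is entire and contributes no finite singular point.
The polynomial part has no poles.
No finite singular points: the Taylor series at 0 converges everywhere.


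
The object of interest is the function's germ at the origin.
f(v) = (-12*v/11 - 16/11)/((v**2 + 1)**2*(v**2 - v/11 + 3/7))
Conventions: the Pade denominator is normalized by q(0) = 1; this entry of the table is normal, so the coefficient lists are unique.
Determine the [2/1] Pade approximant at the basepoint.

The Pade approximant has numerator coefficients [-112/33, 316148/593571, 10487540/593571]; denominator coefficients [1, -664238/593571].

Taylor coefficients needed (expand at 0): a_0 = -112/33, a_1 = -3556/1089, a_2 = 503636/35937, a_3 = 18598664/1185921.
Write the denominator as Q(v) = 1 + q1*v. Requiring Q*f - P = O(v^4) with deg P <= 2 kills the coefficients of v^3..v^3 in Q*f:
  v^3: a_3 + q1*a_2 = 0, i.e. 18598664/1185921 + (503636/35937)*q1 = 0.
Solving this linear system: q1 = -664238/593571.
The numerator is Q*f truncated at degree 2: P0 = a_0 = -112/33; P1 = a_1 + q1*a_0 = 316148/593571; P2 = a_2 + q1*a_1 = 10487540/593571.


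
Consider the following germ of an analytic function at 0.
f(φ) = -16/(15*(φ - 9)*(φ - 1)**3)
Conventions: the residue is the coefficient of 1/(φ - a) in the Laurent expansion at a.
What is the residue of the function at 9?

The residue is -1/480.

At the order-1 pole 9 set g(φ) = (φ - (9))*f(φ) = -16/(15*(φ - 1)**3).
Simple pole: residue = g(a) at a = 9, which is -1/480.


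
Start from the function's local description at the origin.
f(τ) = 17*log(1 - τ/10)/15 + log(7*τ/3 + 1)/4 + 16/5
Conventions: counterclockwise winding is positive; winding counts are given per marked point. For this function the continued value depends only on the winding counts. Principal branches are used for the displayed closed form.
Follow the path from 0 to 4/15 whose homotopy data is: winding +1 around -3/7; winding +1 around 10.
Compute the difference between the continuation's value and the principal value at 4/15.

The rational part is single-valued and drops out of the difference; each branch term changes only by its own monodromy.
(1/4)*log(1 - τ/(-3/7)): each positive loop around -3/7 adds 2*pi*i to the log, so winding +1 contributes (1/4)*(1)*2*pi*i = (1/2)*pi*i.
(17/15)*log(1 - τ/(10)): each positive loop around 10 adds 2*pi*i to the log, so winding +1 contributes (17/15)*(1)*2*pi*i = (34/15)*pi*i.
Summing the contributions at τ = 4/15 gives (83/30)*pi*i.

Continued minus principal equals (83/30)*pi*i.


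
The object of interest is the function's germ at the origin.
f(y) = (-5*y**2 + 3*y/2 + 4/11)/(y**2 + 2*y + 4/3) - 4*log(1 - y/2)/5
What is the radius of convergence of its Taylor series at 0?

Denominator factor (y**2 + 2*y + 4/3): discriminant -4/3, complex-conjugate roots (-1) + ((1/3)*sqrt(3))*i and (-1) - ((1/3)*sqrt(3))*i; poles of order 1, moduli (2/3)*sqrt(3) and (2/3)*sqrt(3).
Branch term (-4/5)*log(1 - y/(2)): its argument vanishes at y = 2, a logarithmic branch point, modulus 2.
The radius of convergence is the smallest modulus among the singular points: (2/3)*sqrt(3).

The radius of convergence is (2/3)*sqrt(3).


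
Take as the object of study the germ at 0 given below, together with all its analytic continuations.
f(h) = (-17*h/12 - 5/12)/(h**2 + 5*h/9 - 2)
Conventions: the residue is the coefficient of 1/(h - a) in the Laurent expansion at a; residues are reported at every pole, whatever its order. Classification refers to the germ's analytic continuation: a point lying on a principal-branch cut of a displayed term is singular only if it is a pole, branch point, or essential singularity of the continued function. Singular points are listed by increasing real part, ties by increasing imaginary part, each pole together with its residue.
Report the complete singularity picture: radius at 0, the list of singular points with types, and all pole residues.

Radius of convergence at 0: -5/18 + (1/18)*sqrt(673).
At -5/18 - (1/18)*sqrt(673): a pole of order 1; residue -17/24 + (5/16152)*sqrt(673).
At -5/18 + (1/18)*sqrt(673): a pole of order 1; residue -17/24 - (5/16152)*sqrt(673).

Denominator factor (h**2 + 5*h/9 - 2): discriminant 673/81, real irrational roots -5/18 + (1/18)*sqrt(673) and -5/18 - (1/18)*sqrt(673); poles of order 1, moduli -5/18 + (1/18)*sqrt(673) and 5/18 + (1/18)*sqrt(673).
The radius of convergence is the smallest modulus among the singular points: -5/18 + (1/18)*sqrt(673).
The factor h**2 + 5*h/9 - 2 splits as (h - a)(h - a') with a = -5/18 - (1/18)*sqrt(673), a' = -5/18 + (1/18)*sqrt(673). At the order-1 pole a set g(h) = (h - a)*f(h) = [-17*h/12 - 5/12] / (h - a').
Simple pole: residue = g(a) at a = -5/18 - (1/18)*sqrt(673), which is -17/24 + (5/16152)*sqrt(673).
The factor h**2 + 5*h/9 - 2 splits as (h - a)(h - a') with a = -5/18 + (1/18)*sqrt(673), a' = -5/18 - (1/18)*sqrt(673). At the order-1 pole a set g(h) = (h - a)*f(h) = [-17*h/12 - 5/12] / (h - a').
Simple pole: residue = g(a) at a = -5/18 + (1/18)*sqrt(673), which is -17/24 - (5/16152)*sqrt(673).
List the singular points by increasing real part (a conjugate pair: the negative imaginary part first).


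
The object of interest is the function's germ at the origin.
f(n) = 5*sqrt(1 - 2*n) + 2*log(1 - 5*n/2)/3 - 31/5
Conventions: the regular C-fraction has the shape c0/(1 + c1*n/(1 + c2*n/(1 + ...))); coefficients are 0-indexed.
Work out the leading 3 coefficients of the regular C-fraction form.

The regular C-fraction coefficients are [-6/5, -50/9, 701/144].

Taylor coefficients (expand at 0): a_0 = -6/5, a_1 = -20/3, a_2 = -55/12.
c0 = a_0 = -6/5. Peel one level at a time: if S = 1 + c*n/S' with S'(0) = 1, then c is the n-coefficient of S and S' = c*n/(S - 1).
S_1 = c0/f = 1 + (-50/9)*n + (17525/648)*n^2 + ...; c1 = -50/9.
S_2 = c1*n/(S_1 - 1) = 1 + (701/144)*n + ...; c2 = 701/144.


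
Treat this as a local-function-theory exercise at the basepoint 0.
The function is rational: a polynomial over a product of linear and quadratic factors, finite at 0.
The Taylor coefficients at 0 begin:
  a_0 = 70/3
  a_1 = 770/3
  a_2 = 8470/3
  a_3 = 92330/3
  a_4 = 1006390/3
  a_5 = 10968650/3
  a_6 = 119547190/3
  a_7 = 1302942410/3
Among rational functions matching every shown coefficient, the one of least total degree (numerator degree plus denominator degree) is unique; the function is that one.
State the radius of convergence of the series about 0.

The radius of convergence is 1/2 - (1/6)*sqrt(6).

No rational of total degree below 3 reproduces all 8 coefficients; solving the [0/3] Pade equations on them gives f(λ) = 35/(18*(λ + 1)*(λ**2 - λ + 1/12)), whose expansion matches every shown term.
Denominator factor (λ + 1): pole of order 1 at -1, modulus 1.
Denominator factor (λ**2 - λ + 1/12): discriminant 2/3, real irrational roots 1/2 + (1/6)*sqrt(6) and 1/2 - (1/6)*sqrt(6); poles of order 1, moduli 1/2 + (1/6)*sqrt(6) and 1/2 - (1/6)*sqrt(6).
The radius of convergence is the smallest modulus among the singular points: 1/2 - (1/6)*sqrt(6).


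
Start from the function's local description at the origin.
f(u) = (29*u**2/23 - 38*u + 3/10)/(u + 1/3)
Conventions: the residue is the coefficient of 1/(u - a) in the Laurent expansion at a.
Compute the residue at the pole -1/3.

At the order-1 pole -1/3 set g(u) = (u - (-1/3))*f(u) = 29*u**2/23 - 38*u + 3/10.
Simple pole: residue = g(a) at a = -1/3, which is 27131/2070.

The residue is 27131/2070.


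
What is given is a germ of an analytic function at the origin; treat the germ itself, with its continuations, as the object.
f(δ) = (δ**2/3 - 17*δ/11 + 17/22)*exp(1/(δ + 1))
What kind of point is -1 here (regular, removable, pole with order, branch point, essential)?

The exponent 1/(δ - (-1)) has a pole at -1, so exp(1/(δ - (-1))) takes every nonzero value near it: an essential singularity (not a pole of any order).

The point is an essential singularity.


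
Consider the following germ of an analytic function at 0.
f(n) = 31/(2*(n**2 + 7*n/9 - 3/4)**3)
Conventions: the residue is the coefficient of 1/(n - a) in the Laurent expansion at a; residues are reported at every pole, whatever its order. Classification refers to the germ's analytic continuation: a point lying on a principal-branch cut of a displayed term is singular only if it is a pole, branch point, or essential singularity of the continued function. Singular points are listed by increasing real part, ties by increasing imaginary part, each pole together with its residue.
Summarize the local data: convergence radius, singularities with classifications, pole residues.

Radius of convergence at 0: -7/18 + (1/9)*sqrt(73).
At -7/18 - (1/9)*sqrt(73): a pole of order 3; residue -(5491557/12448544)*sqrt(73).
At -7/18 + (1/9)*sqrt(73): a pole of order 3; residue (5491557/12448544)*sqrt(73).

Denominator factor (n**2 + 7*n/9 - 3/4)^3: discriminant 292/81, real irrational roots -7/18 + (1/9)*sqrt(73) and -7/18 - (1/9)*sqrt(73); poles of order 3, moduli -7/18 + (1/9)*sqrt(73) and 7/18 + (1/9)*sqrt(73).
The radius of convergence is the smallest modulus among the singular points: -7/18 + (1/9)*sqrt(73).
The factor n**2 + 7*n/9 - 3/4 splits as (n - a)(n - a') with a = -7/18 - (1/9)*sqrt(73), a' = -7/18 + (1/9)*sqrt(73). At the order-3 pole a set g(n) = (n - a)^3*f(n) = [31/2] / (n - a')^3.
Order-3 pole: residue = g''(a)/2; g''(-7/18 - (1/9)*sqrt(73)) = -(5491557/6224272)*sqrt(73), so the residue is -(5491557/12448544)*sqrt(73).
The factor n**2 + 7*n/9 - 3/4 splits as (n - a)(n - a') with a = -7/18 + (1/9)*sqrt(73), a' = -7/18 - (1/9)*sqrt(73). At the order-3 pole a set g(n) = (n - a)^3*f(n) = [31/2] / (n - a')^3.
Order-3 pole: residue = g''(a)/2; g''(-7/18 + (1/9)*sqrt(73)) = (5491557/6224272)*sqrt(73), so the residue is (5491557/12448544)*sqrt(73).
List the singular points by increasing real part (a conjugate pair: the negative imaginary part first).


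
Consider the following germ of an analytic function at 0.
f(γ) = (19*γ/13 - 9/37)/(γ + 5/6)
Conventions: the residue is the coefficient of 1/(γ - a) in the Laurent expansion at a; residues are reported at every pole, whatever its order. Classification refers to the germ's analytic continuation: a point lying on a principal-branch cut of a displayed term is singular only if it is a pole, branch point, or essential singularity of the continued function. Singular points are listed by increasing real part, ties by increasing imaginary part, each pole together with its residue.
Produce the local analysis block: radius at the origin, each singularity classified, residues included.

Denominator factor (γ + 5/6): pole of order 1 at -5/6, modulus 5/6.
The radius of convergence is the smallest modulus among the singular points: 5/6.
At the order-1 pole -5/6 set g(γ) = (γ - (-5/6))*f(γ) = 19*γ/13 - 9/37.
Simple pole: residue = g(a) at a = -5/6, which is -4217/2886.

Radius of convergence at 0: 5/6.
At -5/6: a pole of order 1; residue -4217/2886.


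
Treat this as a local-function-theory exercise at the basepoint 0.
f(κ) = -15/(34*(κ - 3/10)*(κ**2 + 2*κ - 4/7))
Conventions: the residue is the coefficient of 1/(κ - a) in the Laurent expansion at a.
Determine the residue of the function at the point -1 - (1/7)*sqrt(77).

The residue is 2625/1411 - (6825/31042)*sqrt(77).

The factor κ**2 + 2*κ - 4/7 splits as (κ - a)(κ - a') with a = -1 - (1/7)*sqrt(77), a' = -1 + (1/7)*sqrt(77). At the order-1 pole a set g(κ) = (κ - a)*f(κ) = [-15/(34*(κ - 3/10))] / (κ - a').
Simple pole: residue = g(a) at a = -1 - (1/7)*sqrt(77), which is 2625/1411 - (6825/31042)*sqrt(77).


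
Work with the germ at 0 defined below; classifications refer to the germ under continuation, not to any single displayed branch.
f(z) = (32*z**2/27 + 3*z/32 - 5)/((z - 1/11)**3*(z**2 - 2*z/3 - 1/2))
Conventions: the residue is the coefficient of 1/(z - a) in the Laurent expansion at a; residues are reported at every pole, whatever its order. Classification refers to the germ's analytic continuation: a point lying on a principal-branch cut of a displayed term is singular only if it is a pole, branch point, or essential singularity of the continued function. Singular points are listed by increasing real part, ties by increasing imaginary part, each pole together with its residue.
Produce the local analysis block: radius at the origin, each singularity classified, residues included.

Radius of convergence at 0: 1/11.
At 1/3 - (1/6)*sqrt(22): a pole of order 1; residue -33464852509/3095097648 - (11580668363/6190195296)*sqrt(22).
At 1/11: a pole of order 3; residue 33464852509/1547548824.
At 1/3 + (1/6)*sqrt(22): a pole of order 1; residue -33464852509/3095097648 + (11580668363/6190195296)*sqrt(22).

Denominator factor (z**2 - 2*z/3 - 1/2): discriminant 22/9, real irrational roots 1/3 + (1/6)*sqrt(22) and 1/3 - (1/6)*sqrt(22); poles of order 1, moduli 1/3 + (1/6)*sqrt(22) and -1/3 + (1/6)*sqrt(22).
Denominator factor (z - 1/11)^3: pole of order 3 at 1/11, modulus 1/11.
The radius of convergence is the smallest modulus among the singular points: 1/11.
The factor z**2 - 2*z/3 - 1/2 splits as (z - a)(z - a') with a = 1/3 - (1/6)*sqrt(22), a' = 1/3 + (1/6)*sqrt(22). At the order-1 pole a set g(z) = (z - a)*f(z) = [(32*z**2/27 + 3*z/32 - 5)/(z - 1/11)**3] / (z - a').
Simple pole: residue = g(a) at a = 1/3 - (1/6)*sqrt(22), which is -33464852509/3095097648 - (11580668363/6190195296)*sqrt(22).
At the order-3 pole 1/11 set g(z) = (z - (1/11))^3*f(z) = (32*z**2/27 + 3*z/32 - 5)/(z**2 - 2*z/3 - 1/2).
Order-3 pole: residue = g''(a)/2; g''(1/11) = 33464852509/773774412, so the residue is 33464852509/1547548824.
The factor z**2 - 2*z/3 - 1/2 splits as (z - a)(z - a') with a = 1/3 + (1/6)*sqrt(22), a' = 1/3 - (1/6)*sqrt(22). At the order-1 pole a set g(z) = (z - a)*f(z) = [(32*z**2/27 + 3*z/32 - 5)/(z - 1/11)**3] / (z - a').
Simple pole: residue = g(a) at a = 1/3 + (1/6)*sqrt(22), which is -33464852509/3095097648 + (11580668363/6190195296)*sqrt(22).
List the singular points by increasing real part (a conjugate pair: the negative imaginary part first).


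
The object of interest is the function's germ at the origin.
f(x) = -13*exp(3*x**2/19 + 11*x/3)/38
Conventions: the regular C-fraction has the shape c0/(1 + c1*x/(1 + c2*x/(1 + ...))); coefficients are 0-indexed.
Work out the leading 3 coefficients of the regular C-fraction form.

The regular C-fraction coefficients are [-13/38, -11/3, 2245/1254].

Taylor coefficients (expand at 0): a_0 = -13/38, a_1 = -143/114, a_2 = -30589/12996.
c0 = a_0 = -13/38. Peel one level at a time: if S = 1 + c*x/S' with S'(0) = 1, then c is the x-coefficient of S and S' = c*x/(S - 1).
S_1 = c0/f = 1 + (-11/3)*x + (2245/342)*x^2 + ...; c1 = -11/3.
S_2 = c1*x/(S_1 - 1) = 1 + (2245/1254)*x + ...; c2 = 2245/1254.


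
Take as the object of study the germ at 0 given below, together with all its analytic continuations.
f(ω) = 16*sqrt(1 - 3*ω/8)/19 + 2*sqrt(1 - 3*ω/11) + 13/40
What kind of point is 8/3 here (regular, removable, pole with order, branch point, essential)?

The term (16/19)*sqrt(1 - ω/(8/3)) has argument 1 - 8/3/(8/3) = 0 at 8/3: a square-root (algebraic, two-sheeted) branch point; the remaining terms are analytic or single-valued there.

The point is an algebraic (square-root) branch point.


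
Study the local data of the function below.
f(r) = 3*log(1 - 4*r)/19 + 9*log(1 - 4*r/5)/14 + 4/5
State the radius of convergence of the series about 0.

The radius of convergence is 1/4.

Branch term (3/19)*log(1 - r/(1/4)): its argument vanishes at r = 1/4, a logarithmic branch point, modulus 1/4.
Branch term (9/14)*log(1 - r/(5/4)): its argument vanishes at r = 5/4, a logarithmic branch point, modulus 5/4.
The radius of convergence is the smallest modulus among the singular points: 1/4.


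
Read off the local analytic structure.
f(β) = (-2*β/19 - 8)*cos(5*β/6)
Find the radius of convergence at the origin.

The factor cos(5*β/6) is entire and contributes no finite singular point.
The polynomial part has no poles.
No finite singular points: the Taylor series at 0 converges everywhere.

The radius of convergence is infinite.


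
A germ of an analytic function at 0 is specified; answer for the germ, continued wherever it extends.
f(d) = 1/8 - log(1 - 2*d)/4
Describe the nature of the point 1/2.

The term (-1/4)*log(1 - d/(1/2)) has argument 1 - 1/2/(1/2) = 0 at 1/2: a logarithmic (infinitely-sheeted) branch point; the remaining terms are analytic or single-valued there.

The point is a logarithmic branch point.


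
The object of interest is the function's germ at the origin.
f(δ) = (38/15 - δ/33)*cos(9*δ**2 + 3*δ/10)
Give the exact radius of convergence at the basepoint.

The factor cos(9*δ**2 + 3*δ/10) is entire and contributes no finite singular point.
The polynomial part has no poles.
No finite singular points: the Taylor series at 0 converges everywhere.

The radius of convergence is infinite.


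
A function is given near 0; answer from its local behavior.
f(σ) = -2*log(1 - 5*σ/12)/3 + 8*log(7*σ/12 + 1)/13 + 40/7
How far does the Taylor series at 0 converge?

Branch term (-2/3)*log(1 - σ/(12/5)): its argument vanishes at σ = 12/5, a logarithmic branch point, modulus 12/5.
Branch term (8/13)*log(1 - σ/(-12/7)): its argument vanishes at σ = -12/7, a logarithmic branch point, modulus 12/7.
The radius of convergence is the smallest modulus among the singular points: 12/7.

The radius of convergence is 12/7.


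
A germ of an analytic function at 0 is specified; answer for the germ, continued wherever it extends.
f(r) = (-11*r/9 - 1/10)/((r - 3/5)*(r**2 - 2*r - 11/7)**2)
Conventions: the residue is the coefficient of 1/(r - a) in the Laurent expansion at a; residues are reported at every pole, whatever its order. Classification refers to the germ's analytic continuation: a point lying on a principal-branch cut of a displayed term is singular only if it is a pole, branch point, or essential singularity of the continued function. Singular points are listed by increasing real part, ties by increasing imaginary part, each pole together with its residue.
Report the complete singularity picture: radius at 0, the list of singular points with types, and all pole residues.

Denominator factor (r**2 - 2*r - 11/7)^2: discriminant 72/7, real irrational roots 1 + (3/7)*sqrt(14) and 1 - (3/7)*sqrt(14); poles of order 2, moduli 1 + (3/7)*sqrt(14) and -1 + (3/7)*sqrt(14).
Denominator factor (r - 3/5): pole of order 1 at 3/5, modulus 3/5.
The radius of convergence is the smallest modulus among the singular points: 3/5.
The factor r**2 - 2*r - 11/7 splits as (r - a)(r - a') with a = 1 - (3/7)*sqrt(14), a' = 1 + (3/7)*sqrt(14). At the order-2 pole a set g(r) = (r - a)^2*f(r) = [(-11*r/9 - 1/10)/(r - 3/5)] / (r - a')^2.
Order-2 pole: residue = g'(a); g'(1 - (3/7)*sqrt(14)) = 153125/2137008 - (4427059/346195296)*sqrt(14), so the residue is 153125/2137008 - (4427059/346195296)*sqrt(14).
At the order-1 pole 3/5 set g(r) = (r - (3/5))*f(r) = (-11*r/9 - 1/10)/(r**2 - 2*r - 11/7)**2.
Simple pole: residue = g(a) at a = 3/5, which is -153125/1068504.
The factor r**2 - 2*r - 11/7 splits as (r - a)(r - a') with a = 1 + (3/7)*sqrt(14), a' = 1 - (3/7)*sqrt(14). At the order-2 pole a set g(r) = (r - a)^2*f(r) = [(-11*r/9 - 1/10)/(r - 3/5)] / (r - a')^2.
Order-2 pole: residue = g'(a); g'(1 + (3/7)*sqrt(14)) = 153125/2137008 + (4427059/346195296)*sqrt(14), so the residue is 153125/2137008 + (4427059/346195296)*sqrt(14).
List the singular points by increasing real part (a conjugate pair: the negative imaginary part first).

Radius of convergence at 0: 3/5.
At 1 - (3/7)*sqrt(14): a pole of order 2; residue 153125/2137008 - (4427059/346195296)*sqrt(14).
At 3/5: a pole of order 1; residue -153125/1068504.
At 1 + (3/7)*sqrt(14): a pole of order 2; residue 153125/2137008 + (4427059/346195296)*sqrt(14).


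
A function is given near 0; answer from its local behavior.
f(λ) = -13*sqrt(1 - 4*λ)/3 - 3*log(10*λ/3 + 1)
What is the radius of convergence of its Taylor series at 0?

The radius of convergence is 1/4.

Branch term (-13/3)*sqrt(1 - λ/(1/4)): its argument vanishes at λ = 1/4, a square-root branch point, modulus 1/4.
Branch term (-3)*log(1 - λ/(-3/10)): its argument vanishes at λ = -3/10, a logarithmic branch point, modulus 3/10.
The radius of convergence is the smallest modulus among the singular points: 1/4.


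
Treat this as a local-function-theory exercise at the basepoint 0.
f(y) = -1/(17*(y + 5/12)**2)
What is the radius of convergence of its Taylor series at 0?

Denominator factor (y + 5/12)^2: pole of order 2 at -5/12, modulus 5/12.
The radius of convergence is the smallest modulus among the singular points: 5/12.

The radius of convergence is 5/12.


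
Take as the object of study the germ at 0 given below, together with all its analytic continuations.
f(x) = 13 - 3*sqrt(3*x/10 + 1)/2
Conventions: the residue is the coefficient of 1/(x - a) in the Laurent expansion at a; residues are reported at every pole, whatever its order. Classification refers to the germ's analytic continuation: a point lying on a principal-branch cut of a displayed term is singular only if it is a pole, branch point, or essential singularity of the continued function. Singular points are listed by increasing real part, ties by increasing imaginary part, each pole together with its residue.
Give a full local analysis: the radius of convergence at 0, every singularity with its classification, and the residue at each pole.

Branch term (-3/2)*sqrt(1 - x/(-10/3)): its argument vanishes at x = -10/3, a square-root branch point, modulus 10/3.
The radius of convergence is the smallest modulus among the singular points: 10/3.

Radius of convergence at 0: 10/3.
At -10/3: an algebraic (square-root) branch point.


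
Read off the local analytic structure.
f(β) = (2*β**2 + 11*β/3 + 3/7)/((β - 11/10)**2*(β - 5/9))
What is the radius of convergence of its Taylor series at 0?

The radius of convergence is 5/9.

Denominator factor (β - 11/10)^2: pole of order 2 at 11/10, modulus 11/10.
Denominator factor (β - 5/9): pole of order 1 at 5/9, modulus 5/9.
The radius of convergence is the smallest modulus among the singular points: 5/9.


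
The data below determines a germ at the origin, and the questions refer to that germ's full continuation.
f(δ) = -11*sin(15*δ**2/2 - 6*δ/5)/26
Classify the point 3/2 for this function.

The point is a regular point.

There is no denominator, hence no pole anywhere.
The factor sin(15*δ**2/2 - 6*δ/5) is entire.
So the germ continues analytically to 3/2.


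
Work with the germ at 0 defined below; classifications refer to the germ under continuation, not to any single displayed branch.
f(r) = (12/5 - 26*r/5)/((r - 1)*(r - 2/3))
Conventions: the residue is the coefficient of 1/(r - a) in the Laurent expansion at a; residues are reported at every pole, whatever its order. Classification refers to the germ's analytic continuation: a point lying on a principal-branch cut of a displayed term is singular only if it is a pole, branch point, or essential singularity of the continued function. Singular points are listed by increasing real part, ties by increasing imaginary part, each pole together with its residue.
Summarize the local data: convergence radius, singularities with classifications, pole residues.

Denominator factor (r - 2/3): pole of order 1 at 2/3, modulus 2/3.
Denominator factor (r - 1): pole of order 1 at 1, modulus 1.
The radius of convergence is the smallest modulus among the singular points: 2/3.
At the order-1 pole 2/3 set g(r) = (r - (2/3))*f(r) = (12/5 - 26*r/5)/(r - 1).
Simple pole: residue = g(a) at a = 2/3, which is 16/5.
At the order-1 pole 1 set g(r) = (r - (1))*f(r) = (12/5 - 26*r/5)/(r - 2/3).
Simple pole: residue = g(a) at a = 1, which is -42/5.
List the singular points by increasing real part (a conjugate pair: the negative imaginary part first).

Radius of convergence at 0: 2/3.
At 2/3: a pole of order 1; residue 16/5.
At 1: a pole of order 1; residue -42/5.


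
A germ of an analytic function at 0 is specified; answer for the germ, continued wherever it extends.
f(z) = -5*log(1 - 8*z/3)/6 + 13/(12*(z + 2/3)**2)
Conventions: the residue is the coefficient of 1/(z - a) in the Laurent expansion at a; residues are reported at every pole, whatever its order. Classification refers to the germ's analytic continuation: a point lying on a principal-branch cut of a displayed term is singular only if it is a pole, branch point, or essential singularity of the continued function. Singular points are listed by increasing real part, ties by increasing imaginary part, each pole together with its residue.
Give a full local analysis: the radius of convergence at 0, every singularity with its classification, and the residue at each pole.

Denominator factor (z + 2/3)^2: pole of order 2 at -2/3, modulus 2/3.
Branch term (-5/6)*log(1 - z/(3/8)): its argument vanishes at z = 3/8, a logarithmic branch point, modulus 3/8.
The radius of convergence is the smallest modulus among the singular points: 3/8.
The branch term is analytic at -2/3 and contributes nothing to the residue; only the rational part matters.
At the order-2 pole -2/3 set g(z) = (z - (-2/3))^2*(rational part) = 13/12.
Order-2 pole: residue = g'(a); g'(-2/3) = 0, so the residue is 0.
List the singular points by increasing real part (a conjugate pair: the negative imaginary part first).

Radius of convergence at 0: 3/8.
At -2/3: a pole of order 2; residue 0.
At 3/8: a logarithmic branch point.


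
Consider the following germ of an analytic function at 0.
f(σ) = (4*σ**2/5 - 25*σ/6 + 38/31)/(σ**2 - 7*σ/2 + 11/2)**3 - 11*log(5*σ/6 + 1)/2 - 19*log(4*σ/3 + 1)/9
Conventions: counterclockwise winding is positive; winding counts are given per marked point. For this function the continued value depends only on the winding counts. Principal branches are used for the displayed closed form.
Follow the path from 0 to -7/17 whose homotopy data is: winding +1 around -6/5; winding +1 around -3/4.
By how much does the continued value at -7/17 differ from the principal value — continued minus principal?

Continued minus principal equals -(137/9)*pi*i.

The rational part is single-valued and drops out of the difference; each branch term changes only by its own monodromy.
(-19/9)*log(1 - σ/(-3/4)): each positive loop around -3/4 adds 2*pi*i to the log, so winding +1 contributes (-19/9)*(1)*2*pi*i = -(38/9)*pi*i.
(-11/2)*log(1 - σ/(-6/5)): each positive loop around -6/5 adds 2*pi*i to the log, so winding +1 contributes (-11/2)*(1)*2*pi*i = -(11)*pi*i.
Summing the contributions at σ = -7/17 gives -(137/9)*pi*i.


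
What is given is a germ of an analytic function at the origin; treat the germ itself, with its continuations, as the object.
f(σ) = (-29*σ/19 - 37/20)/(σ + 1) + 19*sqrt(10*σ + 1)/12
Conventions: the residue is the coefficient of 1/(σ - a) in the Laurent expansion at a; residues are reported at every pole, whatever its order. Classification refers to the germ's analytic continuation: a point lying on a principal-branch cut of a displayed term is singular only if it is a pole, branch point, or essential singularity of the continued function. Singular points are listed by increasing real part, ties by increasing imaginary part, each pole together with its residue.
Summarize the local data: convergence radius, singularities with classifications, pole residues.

Denominator factor (σ + 1): pole of order 1 at -1, modulus 1.
Branch term (19/12)*sqrt(1 - σ/(-1/10)): its argument vanishes at σ = -1/10, a square-root branch point, modulus 1/10.
The radius of convergence is the smallest modulus among the singular points: 1/10.
The branch term is analytic at -1 and contributes nothing to the residue; only the rational part matters.
At the order-1 pole -1 set g(σ) = (σ - (-1))*(rational part) = -29*σ/19 - 37/20.
Simple pole: residue = g(a) at a = -1, which is -123/380.
List the singular points by increasing real part (a conjugate pair: the negative imaginary part first).

Radius of convergence at 0: 1/10.
At -1: a pole of order 1; residue -123/380.
At -1/10: an algebraic (square-root) branch point.


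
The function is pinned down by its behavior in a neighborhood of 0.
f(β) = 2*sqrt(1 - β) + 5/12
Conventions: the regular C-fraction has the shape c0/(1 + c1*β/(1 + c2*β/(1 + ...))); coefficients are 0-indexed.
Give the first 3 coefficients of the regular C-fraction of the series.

Taylor coefficients (expand at 0): a_0 = 29/12, a_1 = -1, a_2 = -1/4.
c0 = a_0 = 29/12. Peel one level at a time: if S = 1 + c*β/S' with S'(0) = 1, then c is the β-coefficient of S and S' = c*β/(S - 1).
S_1 = c0/f = 1 + (12/29)*β + (231/841)*β^2 + ...; c1 = 12/29.
S_2 = c1*β/(S_1 - 1) = 1 + (-77/116)*β + ...; c2 = -77/116.

The regular C-fraction coefficients are [29/12, 12/29, -77/116].


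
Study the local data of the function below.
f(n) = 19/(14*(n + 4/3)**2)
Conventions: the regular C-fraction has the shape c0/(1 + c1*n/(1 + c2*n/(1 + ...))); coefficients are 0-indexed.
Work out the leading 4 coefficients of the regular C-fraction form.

Taylor coefficients (expand at 0): a_0 = 171/224, a_1 = -513/448, a_2 = 4617/3584, a_3 = -4617/3584.
c0 = a_0 = 171/224. Peel one level at a time: if S = 1 + c*n/S' with S'(0) = 1, then c is the n-coefficient of S and S' = c*n/(S - 1).
S_1 = c0/f = 1 + (3/2)*n + (9/16)*n^2 + ...; c1 = 3/2.
S_2 = c1*n/(S_1 - 1) = 1 + (-3/8)*n + (9/64)*n^2 + ...; c2 = -3/8.
S_3 = c2*n/(S_2 - 1) = 1 + (3/8)*n + ...; c3 = 3/8.

The regular C-fraction coefficients are [171/224, 3/2, -3/8, 3/8].


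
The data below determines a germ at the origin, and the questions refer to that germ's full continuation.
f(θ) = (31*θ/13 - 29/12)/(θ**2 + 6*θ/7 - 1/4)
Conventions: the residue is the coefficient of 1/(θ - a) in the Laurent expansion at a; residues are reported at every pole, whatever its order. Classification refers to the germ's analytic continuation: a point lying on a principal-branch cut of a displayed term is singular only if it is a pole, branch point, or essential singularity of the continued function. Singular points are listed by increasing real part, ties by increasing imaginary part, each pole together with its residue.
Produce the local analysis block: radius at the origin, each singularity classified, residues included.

Denominator factor (θ**2 + 6*θ/7 - 1/4): discriminant 85/49, real irrational roots -3/7 + (1/14)*sqrt(85) and -3/7 - (1/14)*sqrt(85); poles of order 1, moduli -3/7 + (1/14)*sqrt(85) and 3/7 + (1/14)*sqrt(85).
The radius of convergence is the smallest modulus among the singular points: -3/7 + (1/14)*sqrt(85).
The factor θ**2 + 6*θ/7 - 1/4 splits as (θ - a)(θ - a') with a = -3/7 - (1/14)*sqrt(85), a' = -3/7 + (1/14)*sqrt(85). At the order-1 pole a set g(θ) = (θ - a)*f(θ) = [31*θ/13 - 29/12] / (θ - a').
Simple pole: residue = g(a) at a = -3/7 - (1/14)*sqrt(85), which is 31/26 + (751/2652)*sqrt(85).
The factor θ**2 + 6*θ/7 - 1/4 splits as (θ - a)(θ - a') with a = -3/7 + (1/14)*sqrt(85), a' = -3/7 - (1/14)*sqrt(85). At the order-1 pole a set g(θ) = (θ - a)*f(θ) = [31*θ/13 - 29/12] / (θ - a').
Simple pole: residue = g(a) at a = -3/7 + (1/14)*sqrt(85), which is 31/26 - (751/2652)*sqrt(85).
List the singular points by increasing real part (a conjugate pair: the negative imaginary part first).

Radius of convergence at 0: -3/7 + (1/14)*sqrt(85).
At -3/7 - (1/14)*sqrt(85): a pole of order 1; residue 31/26 + (751/2652)*sqrt(85).
At -3/7 + (1/14)*sqrt(85): a pole of order 1; residue 31/26 - (751/2652)*sqrt(85).


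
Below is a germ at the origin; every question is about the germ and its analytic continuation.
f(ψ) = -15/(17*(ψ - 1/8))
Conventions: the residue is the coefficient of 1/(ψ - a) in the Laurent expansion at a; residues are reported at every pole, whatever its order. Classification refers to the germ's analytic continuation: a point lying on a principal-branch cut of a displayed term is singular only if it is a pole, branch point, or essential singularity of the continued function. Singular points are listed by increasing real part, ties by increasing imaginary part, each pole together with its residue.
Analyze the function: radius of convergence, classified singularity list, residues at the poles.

Denominator factor (ψ - 1/8): pole of order 1 at 1/8, modulus 1/8.
The radius of convergence is the smallest modulus among the singular points: 1/8.
At the order-1 pole 1/8 set g(ψ) = (ψ - (1/8))*f(ψ) = -15/17.
Simple pole: residue = g(a) at a = 1/8, which is -15/17.

Radius of convergence at 0: 1/8.
At 1/8: a pole of order 1; residue -15/17.


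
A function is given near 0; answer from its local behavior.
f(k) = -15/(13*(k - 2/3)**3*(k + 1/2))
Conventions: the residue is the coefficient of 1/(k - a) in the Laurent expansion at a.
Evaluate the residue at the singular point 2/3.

At the order-3 pole 2/3 set g(k) = (k - (2/3))^3*f(k) = -15/(13*(k + 1/2)).
Order-3 pole: residue = g''(a)/2; g''(2/3) = -6480/4459, so the residue is -3240/4459.

The residue is -3240/4459.


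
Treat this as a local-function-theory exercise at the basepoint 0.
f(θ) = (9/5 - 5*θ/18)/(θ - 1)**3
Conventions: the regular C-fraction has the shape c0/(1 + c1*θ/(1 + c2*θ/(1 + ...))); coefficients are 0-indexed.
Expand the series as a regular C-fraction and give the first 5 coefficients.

Taylor coefficients (expand at 0): a_0 = -9/5, a_1 = -461/90, a_2 = -299/30, a_3 = -49/3, a_4 = -218/9.
c0 = a_0 = -9/5. Peel one level at a time: if S = 1 + c*θ/S' with S'(0) = 1, then c is the θ-coefficient of S and S' = c*θ/(S - 1).
S_1 = c0/f = 1 + (-461/162)*θ + (67207/26244)*θ^2 + ...; c1 = -461/162.
S_2 = c1*θ/(S_1 - 1) = 1 + (67207/74682)*θ + (126939/212521)*θ^2 + ...; c2 = 67207/74682.
S_3 = c2*θ/(S_2 - 1) = 1 + (-20564118/30982427)*θ + (416559186/4516780849)*θ^2 + ...; c3 = -20564118/30982427.
S_4 = c3*θ/(S_3 - 1) = 1 + (1185393733/8531189373)*θ + ...; c4 = 1185393733/8531189373.

The regular C-fraction coefficients are [-9/5, -461/162, 67207/74682, -20564118/30982427, 1185393733/8531189373].


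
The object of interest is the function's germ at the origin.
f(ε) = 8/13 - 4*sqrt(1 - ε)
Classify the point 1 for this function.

The term (-4)*sqrt(1 - ε/(1)) has argument 1 - 1/(1) = 0 at 1: a square-root (algebraic, two-sheeted) branch point; the remaining terms are analytic or single-valued there.

The point is an algebraic (square-root) branch point.


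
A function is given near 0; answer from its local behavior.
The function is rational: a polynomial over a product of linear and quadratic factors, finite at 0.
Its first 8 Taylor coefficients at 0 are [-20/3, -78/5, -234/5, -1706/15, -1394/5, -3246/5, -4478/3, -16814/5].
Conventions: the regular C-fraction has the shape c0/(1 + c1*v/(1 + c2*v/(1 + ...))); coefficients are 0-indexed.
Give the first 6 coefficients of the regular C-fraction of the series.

The regular C-fraction coefficients are [-20/3, -117/50, -33/50, 10000/3861, -372587/193050, -33/50].

Taylor coefficients (read off): a_0 = -20/3, a_1 = -78/5, a_2 = -234/5, a_3 = -1706/15, a_4 = -1394/5, a_5 = -3246/5.
c0 = a_0 = -20/3. Peel one level at a time: if S = 1 + c*v/S' with S'(0) = 1, then c is the v-coefficient of S and S' = c*v/(S - 1).
S_1 = c0/f = 1 + (-117/50)*v + (-3861/2500)*v^2 + ...; c1 = -117/50.
S_2 = c1*v/(S_1 - 1) = 1 + (-33/50)*v + (200/117)*v^2 + ...; c2 = -33/50.
S_3 = c2*v/(S_2 - 1) = 1 + (10000/3861)*v + (74517400/14907321)*v^2 + ...; c3 = 10000/3861.
S_4 = c3*v/(S_3 - 1) = 1 + (-372587/193050)*v + (-372587/292500)*v^2 + ...; c4 = -372587/193050.
S_5 = c4*v/(S_4 - 1) = 1 + (-33/50)*v + ...; c5 = -33/50.


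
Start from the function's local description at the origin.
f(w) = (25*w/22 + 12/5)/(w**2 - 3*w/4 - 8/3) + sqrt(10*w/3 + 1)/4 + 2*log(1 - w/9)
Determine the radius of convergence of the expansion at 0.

The radius of convergence is 3/10.

Denominator factor (w**2 - 3*w/4 - 8/3): discriminant 539/48, real irrational roots 3/8 + (7/24)*sqrt(33) and 3/8 - (7/24)*sqrt(33); poles of order 1, moduli 3/8 + (7/24)*sqrt(33) and -3/8 + (7/24)*sqrt(33).
Branch term (2)*log(1 - w/(9)): its argument vanishes at w = 9, a logarithmic branch point, modulus 9.
Branch term (1/4)*sqrt(1 - w/(-3/10)): its argument vanishes at w = -3/10, a square-root branch point, modulus 3/10.
The radius of convergence is the smallest modulus among the singular points: 3/10.


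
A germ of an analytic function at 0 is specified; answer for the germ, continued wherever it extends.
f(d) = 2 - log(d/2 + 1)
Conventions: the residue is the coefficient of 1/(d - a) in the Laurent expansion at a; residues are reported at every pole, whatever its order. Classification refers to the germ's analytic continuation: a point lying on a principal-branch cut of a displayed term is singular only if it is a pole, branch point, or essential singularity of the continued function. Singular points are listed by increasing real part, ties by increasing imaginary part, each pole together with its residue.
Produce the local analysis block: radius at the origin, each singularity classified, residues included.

Branch term (-1)*log(1 - d/(-2)): its argument vanishes at d = -2, a logarithmic branch point, modulus 2.
The radius of convergence is the smallest modulus among the singular points: 2.

Radius of convergence at 0: 2.
At -2: a logarithmic branch point.


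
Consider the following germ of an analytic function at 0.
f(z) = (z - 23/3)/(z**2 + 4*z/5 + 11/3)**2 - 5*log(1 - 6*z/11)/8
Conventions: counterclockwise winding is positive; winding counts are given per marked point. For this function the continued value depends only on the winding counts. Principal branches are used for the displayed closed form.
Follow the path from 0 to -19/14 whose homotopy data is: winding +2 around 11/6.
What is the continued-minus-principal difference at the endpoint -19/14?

The rational part is single-valued and drops out of the difference; each branch term changes only by its own monodromy.
(-5/8)*log(1 - z/(11/6)): each positive loop around 11/6 adds 2*pi*i to the log, so winding +2 contributes (-5/8)*(2)*2*pi*i = -(5/2)*pi*i.
Summing the contributions at z = -19/14 gives -(5/2)*pi*i.

Continued minus principal equals -(5/2)*pi*i.
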